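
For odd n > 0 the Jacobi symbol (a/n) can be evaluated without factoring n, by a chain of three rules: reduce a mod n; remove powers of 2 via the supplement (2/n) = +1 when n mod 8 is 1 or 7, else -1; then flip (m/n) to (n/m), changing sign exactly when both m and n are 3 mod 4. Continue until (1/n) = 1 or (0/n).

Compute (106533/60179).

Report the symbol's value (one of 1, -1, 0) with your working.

0

(106533/60179) = (46354/60179)   [reduce mod 60179]
46354 = 2^1·23177; (2/60179) = -1 since 60179 mod 8 = 3, so (46354/60179) = (-1)^1·(23177/60179); sign now -1
reciprocity: (23177/60179) = +1·(60179/23177) since 23177 mod 4 = 1, 60179 mod 4 = 3; sign now -1
(60179/23177) = (13825/23177)   [reduce mod 23177]
reciprocity: (13825/23177) = +1·(23177/13825) since 13825 mod 4 = 1, 23177 mod 4 = 1; sign now -1
(23177/13825) = (9352/13825)   [reduce mod 13825]
9352 = 2^3·1169; (2/13825) = +1 since 13825 mod 8 = 1, so (9352/13825) = (+1)^3·(1169/13825); sign now -1
reciprocity: (1169/13825) = +1·(13825/1169) since 1169 mod 4 = 1, 13825 mod 4 = 1; sign now -1
(13825/1169) = (966/1169)   [reduce mod 1169]
966 = 2^1·483; (2/1169) = +1 since 1169 mod 8 = 1, so (966/1169) = (+1)^1·(483/1169); sign now -1
reciprocity: (483/1169) = +1·(1169/483) since 483 mod 4 = 3, 1169 mod 4 = 1; sign now -1
(1169/483) = (203/483)   [reduce mod 483]
reciprocity: (203/483) = -1·(483/203) since 203 mod 4 = 3, 483 mod 4 = 3; sign now +1
(483/203) = (77/203)   [reduce mod 203]
reciprocity: (77/203) = +1·(203/77) since 77 mod 4 = 1, 203 mod 4 = 3; sign now +1
(203/77) = (49/77)   [reduce mod 77]
reciprocity: (49/77) = +1·(77/49) since 49 mod 4 = 1, 77 mod 4 = 1; sign now +1
(77/49) = (28/49)   [reduce mod 49]
28 = 2^2·7; (2/49) = +1 since 49 mod 8 = 1, so (28/49) = (+1)^2·(7/49); sign now +1
reciprocity: (7/49) = +1·(49/7) since 7 mod 4 = 3, 49 mod 4 = 1; sign now +1
(49/7) = (0/7)   [reduce mod 7]
(0/7) = 0   [gcd(a, n) > 1]; final value = 0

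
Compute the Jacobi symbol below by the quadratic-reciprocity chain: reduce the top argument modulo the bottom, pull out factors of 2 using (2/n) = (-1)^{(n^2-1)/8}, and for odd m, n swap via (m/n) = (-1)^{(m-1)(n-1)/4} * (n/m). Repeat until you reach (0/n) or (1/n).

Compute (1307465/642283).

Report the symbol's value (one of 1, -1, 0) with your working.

(1307465/642283): 1307465 mod 642283 = 22899, so (1307465/642283) = (22899/642283)
flip (22899/642283) -> (642283/22899): both odd, 22899 mod 4 = 3, 642283 mod 4 = 3, so the flip contributes -1; sign now -1
(642283/22899): 642283 mod 22899 = 1111, so (642283/22899) = (1111/22899)
flip (1111/22899) -> (22899/1111): both odd, 1111 mod 4 = 3, 22899 mod 4 = 3, so the flip contributes -1; sign now +1
(22899/1111): 22899 mod 1111 = 679, so (22899/1111) = (679/1111)
flip (679/1111) -> (1111/679): both odd, 679 mod 4 = 3, 1111 mod 4 = 3, so the flip contributes -1; sign now -1
(1111/679): 1111 mod 679 = 432, so (1111/679) = (432/679)
factor out 2^4: 432 = 2^4·27; with 679 mod 8 = 7, (2/679) = +1; sign now -1; continue with (27/679)
flip (27/679) -> (679/27): both odd, 27 mod 4 = 3, 679 mod 4 = 3, so the flip contributes -1; sign now +1
(679/27): 679 mod 27 = 4, so (679/27) = (4/27)
factor out 2^2: 4 = 2^2·1; with 27 mod 8 = 3, (2/27) = -1; sign now +1; continue with (1/27)
reached (1/27) = 1, so the symbol is +1

1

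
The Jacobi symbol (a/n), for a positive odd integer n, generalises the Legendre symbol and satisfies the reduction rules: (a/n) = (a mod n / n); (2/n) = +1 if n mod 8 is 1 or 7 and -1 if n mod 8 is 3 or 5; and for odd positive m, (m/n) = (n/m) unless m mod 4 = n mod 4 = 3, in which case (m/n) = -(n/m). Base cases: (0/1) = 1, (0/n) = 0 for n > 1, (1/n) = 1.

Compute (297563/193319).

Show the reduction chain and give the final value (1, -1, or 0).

(297563/193319): 297563 mod 193319 = 104244, so (297563/193319) = (104244/193319)
factor out 2^2: 104244 = 2^2·26061; with 193319 mod 8 = 7, (2/193319) = +1; sign now +1; continue with (26061/193319)
flip (26061/193319) -> (193319/26061): both odd, 26061 mod 4 = 1, 193319 mod 4 = 3, so the flip contributes +1; sign now +1
(193319/26061): 193319 mod 26061 = 10892, so (193319/26061) = (10892/26061)
factor out 2^2: 10892 = 2^2·2723; with 26061 mod 8 = 5, (2/26061) = -1; sign now +1; continue with (2723/26061)
flip (2723/26061) -> (26061/2723): both odd, 2723 mod 4 = 3, 26061 mod 4 = 1, so the flip contributes +1; sign now +1
(26061/2723): 26061 mod 2723 = 1554, so (26061/2723) = (1554/2723)
factor out 2^1: 1554 = 2^1·777; with 2723 mod 8 = 3, (2/2723) = -1; sign now -1; continue with (777/2723)
flip (777/2723) -> (2723/777): both odd, 777 mod 4 = 1, 2723 mod 4 = 3, so the flip contributes +1; sign now -1
(2723/777): 2723 mod 777 = 392, so (2723/777) = (392/777)
factor out 2^3: 392 = 2^3·49; with 777 mod 8 = 1, (2/777) = +1; sign now -1; continue with (49/777)
flip (49/777) -> (777/49): both odd, 49 mod 4 = 1, 777 mod 4 = 1, so the flip contributes +1; sign now -1
(777/49): 777 mod 49 = 42, so (777/49) = (42/49)
factor out 2^1: 42 = 2^1·21; with 49 mod 8 = 1, (2/49) = +1; sign now -1; continue with (21/49)
flip (21/49) -> (49/21): both odd, 21 mod 4 = 1, 49 mod 4 = 1, so the flip contributes +1; sign now -1
(49/21): 49 mod 21 = 7, so (49/21) = (7/21)
flip (7/21) -> (21/7): both odd, 7 mod 4 = 3, 21 mod 4 = 1, so the flip contributes +1; sign now -1
(21/7): 21 mod 7 = 0, so (21/7) = (0/7)
reached (0/7); gcd(a, n) > 1, so (0/7) = 0 and the symbol is 0

0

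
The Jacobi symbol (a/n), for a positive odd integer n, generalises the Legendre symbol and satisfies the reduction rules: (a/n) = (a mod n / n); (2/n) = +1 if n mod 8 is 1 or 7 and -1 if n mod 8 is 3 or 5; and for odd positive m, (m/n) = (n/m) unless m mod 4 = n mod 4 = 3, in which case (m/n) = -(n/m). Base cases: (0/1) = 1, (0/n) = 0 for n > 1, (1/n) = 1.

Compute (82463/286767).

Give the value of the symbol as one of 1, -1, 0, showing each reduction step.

reciprocity: (82463/286767) = -1·(286767/82463) since 82463 mod 4 = 3, 286767 mod 4 = 3; sign now -1
(286767/82463) = (39378/82463)   [reduce mod 82463]
39378 = 2^1·19689; (2/82463) = +1 since 82463 mod 8 = 7, so (39378/82463) = (+1)^1·(19689/82463); sign now -1
reciprocity: (19689/82463) = +1·(82463/19689) since 19689 mod 4 = 1, 82463 mod 4 = 3; sign now -1
(82463/19689) = (3707/19689)   [reduce mod 19689]
reciprocity: (3707/19689) = +1·(19689/3707) since 3707 mod 4 = 3, 19689 mod 4 = 1; sign now -1
(19689/3707) = (1154/3707)   [reduce mod 3707]
1154 = 2^1·577; (2/3707) = -1 since 3707 mod 8 = 3, so (1154/3707) = (-1)^1·(577/3707); sign now +1
reciprocity: (577/3707) = +1·(3707/577) since 577 mod 4 = 1, 3707 mod 4 = 3; sign now +1
(3707/577) = (245/577)   [reduce mod 577]
reciprocity: (245/577) = +1·(577/245) since 245 mod 4 = 1, 577 mod 4 = 1; sign now +1
(577/245) = (87/245)   [reduce mod 245]
reciprocity: (87/245) = +1·(245/87) since 87 mod 4 = 3, 245 mod 4 = 1; sign now +1
(245/87) = (71/87)   [reduce mod 87]
reciprocity: (71/87) = -1·(87/71) since 71 mod 4 = 3, 87 mod 4 = 3; sign now -1
(87/71) = (16/71)   [reduce mod 71]
16 = 2^4·1; (2/71) = +1 since 71 mod 8 = 7, so (16/71) = (+1)^4·(1/71); sign now -1
(1/71) = 1; final value = sign = -1

-1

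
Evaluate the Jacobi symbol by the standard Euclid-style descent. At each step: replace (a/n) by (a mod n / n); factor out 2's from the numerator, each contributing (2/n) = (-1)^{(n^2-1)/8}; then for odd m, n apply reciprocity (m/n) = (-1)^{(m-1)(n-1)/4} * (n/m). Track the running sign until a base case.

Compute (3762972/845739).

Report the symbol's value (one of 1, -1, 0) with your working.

(3762972/845739): 3762972 mod 845739 = 380016, so (3762972/845739) = (380016/845739)
factor out 2^4: 380016 = 2^4·23751; with 845739 mod 8 = 3, (2/845739) = -1; sign now +1; continue with (23751/845739)
flip (23751/845739) -> (845739/23751): both odd, 23751 mod 4 = 3, 845739 mod 4 = 3, so the flip contributes -1; sign now -1
(845739/23751): 845739 mod 23751 = 14454, so (845739/23751) = (14454/23751)
factor out 2^1: 14454 = 2^1·7227; with 23751 mod 8 = 7, (2/23751) = +1; sign now -1; continue with (7227/23751)
flip (7227/23751) -> (23751/7227): both odd, 7227 mod 4 = 3, 23751 mod 4 = 3, so the flip contributes -1; sign now +1
(23751/7227): 23751 mod 7227 = 2070, so (23751/7227) = (2070/7227)
factor out 2^1: 2070 = 2^1·1035; with 7227 mod 8 = 3, (2/7227) = -1; sign now -1; continue with (1035/7227)
flip (1035/7227) -> (7227/1035): both odd, 1035 mod 4 = 3, 7227 mod 4 = 3, so the flip contributes -1; sign now +1
(7227/1035): 7227 mod 1035 = 1017, so (7227/1035) = (1017/1035)
flip (1017/1035) -> (1035/1017): both odd, 1017 mod 4 = 1, 1035 mod 4 = 3, so the flip contributes +1; sign now +1
(1035/1017): 1035 mod 1017 = 18, so (1035/1017) = (18/1017)
factor out 2^1: 18 = 2^1·9; with 1017 mod 8 = 1, (2/1017) = +1; sign now +1; continue with (9/1017)
flip (9/1017) -> (1017/9): both odd, 9 mod 4 = 1, 1017 mod 4 = 1, so the flip contributes +1; sign now +1
(1017/9): 1017 mod 9 = 0, so (1017/9) = (0/9)
reached (0/9); gcd(a, n) > 1, so (0/9) = 0 and the symbol is 0

0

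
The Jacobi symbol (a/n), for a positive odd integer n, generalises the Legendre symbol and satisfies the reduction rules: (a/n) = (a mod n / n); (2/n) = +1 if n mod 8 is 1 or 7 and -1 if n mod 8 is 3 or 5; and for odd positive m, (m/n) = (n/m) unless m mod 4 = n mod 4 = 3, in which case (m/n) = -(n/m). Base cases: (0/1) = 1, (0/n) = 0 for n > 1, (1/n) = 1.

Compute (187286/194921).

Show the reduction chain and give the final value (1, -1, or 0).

-1

factor out 2^1: 187286 = 2^1·93643; with 194921 mod 8 = 1, (2/194921) = +1; sign now +1; continue with (93643/194921)
flip (93643/194921) -> (194921/93643): both odd, 93643 mod 4 = 3, 194921 mod 4 = 1, so the flip contributes +1; sign now +1
(194921/93643): 194921 mod 93643 = 7635, so (194921/93643) = (7635/93643)
flip (7635/93643) -> (93643/7635): both odd, 7635 mod 4 = 3, 93643 mod 4 = 3, so the flip contributes -1; sign now -1
(93643/7635): 93643 mod 7635 = 2023, so (93643/7635) = (2023/7635)
flip (2023/7635) -> (7635/2023): both odd, 2023 mod 4 = 3, 7635 mod 4 = 3, so the flip contributes -1; sign now +1
(7635/2023): 7635 mod 2023 = 1566, so (7635/2023) = (1566/2023)
factor out 2^1: 1566 = 2^1·783; with 2023 mod 8 = 7, (2/2023) = +1; sign now +1; continue with (783/2023)
flip (783/2023) -> (2023/783): both odd, 783 mod 4 = 3, 2023 mod 4 = 3, so the flip contributes -1; sign now -1
(2023/783): 2023 mod 783 = 457, so (2023/783) = (457/783)
flip (457/783) -> (783/457): both odd, 457 mod 4 = 1, 783 mod 4 = 3, so the flip contributes +1; sign now -1
(783/457): 783 mod 457 = 326, so (783/457) = (326/457)
factor out 2^1: 326 = 2^1·163; with 457 mod 8 = 1, (2/457) = +1; sign now -1; continue with (163/457)
flip (163/457) -> (457/163): both odd, 163 mod 4 = 3, 457 mod 4 = 1, so the flip contributes +1; sign now -1
(457/163): 457 mod 163 = 131, so (457/163) = (131/163)
flip (131/163) -> (163/131): both odd, 131 mod 4 = 3, 163 mod 4 = 3, so the flip contributes -1; sign now +1
(163/131): 163 mod 131 = 32, so (163/131) = (32/131)
factor out 2^5: 32 = 2^5·1; with 131 mod 8 = 3, (2/131) = -1; sign now -1; continue with (1/131)
reached (1/131) = 1, so the symbol is -1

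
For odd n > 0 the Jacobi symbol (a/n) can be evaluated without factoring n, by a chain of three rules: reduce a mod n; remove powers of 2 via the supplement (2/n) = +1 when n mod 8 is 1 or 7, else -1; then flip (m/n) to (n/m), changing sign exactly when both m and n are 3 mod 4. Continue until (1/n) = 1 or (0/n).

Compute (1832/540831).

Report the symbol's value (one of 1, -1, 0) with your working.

1832 = 2^3·229; (2/540831) = +1 since 540831 mod 8 = 7, so (1832/540831) = (+1)^3·(229/540831); sign now +1
reciprocity: (229/540831) = +1·(540831/229) since 229 mod 4 = 1, 540831 mod 4 = 3; sign now +1
(540831/229) = (162/229)   [reduce mod 229]
162 = 2^1·81; (2/229) = -1 since 229 mod 8 = 5, so (162/229) = (-1)^1·(81/229); sign now -1
reciprocity: (81/229) = +1·(229/81) since 81 mod 4 = 1, 229 mod 4 = 1; sign now -1
(229/81) = (67/81)   [reduce mod 81]
reciprocity: (67/81) = +1·(81/67) since 67 mod 4 = 3, 81 mod 4 = 1; sign now -1
(81/67) = (14/67)   [reduce mod 67]
14 = 2^1·7; (2/67) = -1 since 67 mod 8 = 3, so (14/67) = (-1)^1·(7/67); sign now +1
reciprocity: (7/67) = -1·(67/7) since 7 mod 4 = 3, 67 mod 4 = 3; sign now -1
(67/7) = (4/7)   [reduce mod 7]
4 = 2^2·1; (2/7) = +1 since 7 mod 8 = 7, so (4/7) = (+1)^2·(1/7); sign now -1
(1/7) = 1; final value = sign = -1

-1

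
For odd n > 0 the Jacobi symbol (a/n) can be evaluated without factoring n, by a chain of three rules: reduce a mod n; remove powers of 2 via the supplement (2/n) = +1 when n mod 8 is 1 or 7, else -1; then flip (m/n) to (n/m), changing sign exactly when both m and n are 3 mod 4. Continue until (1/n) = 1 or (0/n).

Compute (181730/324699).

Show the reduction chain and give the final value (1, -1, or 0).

factor out 2^1: 181730 = 2^1·90865; with 324699 mod 8 = 3, (2/324699) = -1; sign now -1; continue with (90865/324699)
flip (90865/324699) -> (324699/90865): both odd, 90865 mod 4 = 1, 324699 mod 4 = 3, so the flip contributes +1; sign now -1
(324699/90865): 324699 mod 90865 = 52104, so (324699/90865) = (52104/90865)
factor out 2^3: 52104 = 2^3·6513; with 90865 mod 8 = 1, (2/90865) = +1; sign now -1; continue with (6513/90865)
flip (6513/90865) -> (90865/6513): both odd, 6513 mod 4 = 1, 90865 mod 4 = 1, so the flip contributes +1; sign now -1
(90865/6513): 90865 mod 6513 = 6196, so (90865/6513) = (6196/6513)
factor out 2^2: 6196 = 2^2·1549; with 6513 mod 8 = 1, (2/6513) = +1; sign now -1; continue with (1549/6513)
flip (1549/6513) -> (6513/1549): both odd, 1549 mod 4 = 1, 6513 mod 4 = 1, so the flip contributes +1; sign now -1
(6513/1549): 6513 mod 1549 = 317, so (6513/1549) = (317/1549)
flip (317/1549) -> (1549/317): both odd, 317 mod 4 = 1, 1549 mod 4 = 1, so the flip contributes +1; sign now -1
(1549/317): 1549 mod 317 = 281, so (1549/317) = (281/317)
flip (281/317) -> (317/281): both odd, 281 mod 4 = 1, 317 mod 4 = 1, so the flip contributes +1; sign now -1
(317/281): 317 mod 281 = 36, so (317/281) = (36/281)
factor out 2^2: 36 = 2^2·9; with 281 mod 8 = 1, (2/281) = +1; sign now -1; continue with (9/281)
flip (9/281) -> (281/9): both odd, 9 mod 4 = 1, 281 mod 4 = 1, so the flip contributes +1; sign now -1
(281/9): 281 mod 9 = 2, so (281/9) = (2/9)
factor out 2^1: 2 = 2^1·1; with 9 mod 8 = 1, (2/9) = +1; sign now -1; continue with (1/9)
reached (1/9) = 1, so the symbol is -1

-1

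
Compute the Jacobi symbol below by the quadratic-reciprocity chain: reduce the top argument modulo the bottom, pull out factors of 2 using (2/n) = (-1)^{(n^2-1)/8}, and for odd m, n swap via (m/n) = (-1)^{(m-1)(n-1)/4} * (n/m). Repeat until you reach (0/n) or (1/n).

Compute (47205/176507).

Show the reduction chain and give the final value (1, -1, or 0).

reciprocity: (47205/176507) = +1·(176507/47205) since 47205 mod 4 = 1, 176507 mod 4 = 3; sign now +1
(176507/47205) = (34892/47205)   [reduce mod 47205]
34892 = 2^2·8723; (2/47205) = -1 since 47205 mod 8 = 5, so (34892/47205) = (-1)^2·(8723/47205); sign now +1
reciprocity: (8723/47205) = +1·(47205/8723) since 8723 mod 4 = 3, 47205 mod 4 = 1; sign now +1
(47205/8723) = (3590/8723)   [reduce mod 8723]
3590 = 2^1·1795; (2/8723) = -1 since 8723 mod 8 = 3, so (3590/8723) = (-1)^1·(1795/8723); sign now -1
reciprocity: (1795/8723) = -1·(8723/1795) since 1795 mod 4 = 3, 8723 mod 4 = 3; sign now +1
(8723/1795) = (1543/1795)   [reduce mod 1795]
reciprocity: (1543/1795) = -1·(1795/1543) since 1543 mod 4 = 3, 1795 mod 4 = 3; sign now -1
(1795/1543) = (252/1543)   [reduce mod 1543]
252 = 2^2·63; (2/1543) = +1 since 1543 mod 8 = 7, so (252/1543) = (+1)^2·(63/1543); sign now -1
reciprocity: (63/1543) = -1·(1543/63) since 63 mod 4 = 3, 1543 mod 4 = 3; sign now +1
(1543/63) = (31/63)   [reduce mod 63]
reciprocity: (31/63) = -1·(63/31) since 31 mod 4 = 3, 63 mod 4 = 3; sign now -1
(63/31) = (1/31)   [reduce mod 31]
(1/31) = 1; final value = sign = -1

-1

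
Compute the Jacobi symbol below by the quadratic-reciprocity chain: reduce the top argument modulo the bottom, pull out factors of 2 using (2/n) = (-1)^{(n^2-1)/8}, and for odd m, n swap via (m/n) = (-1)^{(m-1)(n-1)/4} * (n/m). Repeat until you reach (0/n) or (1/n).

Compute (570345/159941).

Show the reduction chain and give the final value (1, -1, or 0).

(570345/159941): 570345 mod 159941 = 90522, so (570345/159941) = (90522/159941)
factor out 2^1: 90522 = 2^1·45261; with 159941 mod 8 = 5, (2/159941) = -1; sign now -1; continue with (45261/159941)
flip (45261/159941) -> (159941/45261): both odd, 45261 mod 4 = 1, 159941 mod 4 = 1, so the flip contributes +1; sign now -1
(159941/45261): 159941 mod 45261 = 24158, so (159941/45261) = (24158/45261)
factor out 2^1: 24158 = 2^1·12079; with 45261 mod 8 = 5, (2/45261) = -1; sign now +1; continue with (12079/45261)
flip (12079/45261) -> (45261/12079): both odd, 12079 mod 4 = 3, 45261 mod 4 = 1, so the flip contributes +1; sign now +1
(45261/12079): 45261 mod 12079 = 9024, so (45261/12079) = (9024/12079)
factor out 2^6: 9024 = 2^6·141; with 12079 mod 8 = 7, (2/12079) = +1; sign now +1; continue with (141/12079)
flip (141/12079) -> (12079/141): both odd, 141 mod 4 = 1, 12079 mod 4 = 3, so the flip contributes +1; sign now +1
(12079/141): 12079 mod 141 = 94, so (12079/141) = (94/141)
factor out 2^1: 94 = 2^1·47; with 141 mod 8 = 5, (2/141) = -1; sign now -1; continue with (47/141)
flip (47/141) -> (141/47): both odd, 47 mod 4 = 3, 141 mod 4 = 1, so the flip contributes +1; sign now -1
(141/47): 141 mod 47 = 0, so (141/47) = (0/47)
reached (0/47); gcd(a, n) > 1, so (0/47) = 0 and the symbol is 0

0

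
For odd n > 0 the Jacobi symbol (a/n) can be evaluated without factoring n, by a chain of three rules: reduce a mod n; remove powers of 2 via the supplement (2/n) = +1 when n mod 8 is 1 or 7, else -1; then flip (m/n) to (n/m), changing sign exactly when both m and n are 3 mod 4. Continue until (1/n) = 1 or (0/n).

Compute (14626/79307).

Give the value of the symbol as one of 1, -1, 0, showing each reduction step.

0

14626 = 2^1·7313; (2/79307) = -1 since 79307 mod 8 = 3, so (14626/79307) = (-1)^1·(7313/79307); sign now -1
reciprocity: (7313/79307) = +1·(79307/7313) since 7313 mod 4 = 1, 79307 mod 4 = 3; sign now -1
(79307/7313) = (6177/7313)   [reduce mod 7313]
reciprocity: (6177/7313) = +1·(7313/6177) since 6177 mod 4 = 1, 7313 mod 4 = 1; sign now -1
(7313/6177) = (1136/6177)   [reduce mod 6177]
1136 = 2^4·71; (2/6177) = +1 since 6177 mod 8 = 1, so (1136/6177) = (+1)^4·(71/6177); sign now -1
reciprocity: (71/6177) = +1·(6177/71) since 71 mod 4 = 3, 6177 mod 4 = 1; sign now -1
(6177/71) = (0/71)   [reduce mod 71]
(0/71) = 0   [gcd(a, n) > 1]; final value = 0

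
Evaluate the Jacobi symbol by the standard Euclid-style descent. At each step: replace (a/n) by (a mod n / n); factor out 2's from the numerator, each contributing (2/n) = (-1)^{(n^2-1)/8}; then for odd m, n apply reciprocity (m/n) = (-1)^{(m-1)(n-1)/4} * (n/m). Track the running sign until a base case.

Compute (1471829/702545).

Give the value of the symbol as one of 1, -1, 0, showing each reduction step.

(1471829/702545) = (66739/702545)   [reduce mod 702545]
reciprocity: (66739/702545) = +1·(702545/66739) since 66739 mod 4 = 3, 702545 mod 4 = 1; sign now +1
(702545/66739) = (35155/66739)   [reduce mod 66739]
reciprocity: (35155/66739) = -1·(66739/35155) since 35155 mod 4 = 3, 66739 mod 4 = 3; sign now -1
(66739/35155) = (31584/35155)   [reduce mod 35155]
31584 = 2^5·987; (2/35155) = -1 since 35155 mod 8 = 3, so (31584/35155) = (-1)^5·(987/35155); sign now +1
reciprocity: (987/35155) = -1·(35155/987) since 987 mod 4 = 3, 35155 mod 4 = 3; sign now -1
(35155/987) = (610/987)   [reduce mod 987]
610 = 2^1·305; (2/987) = -1 since 987 mod 8 = 3, so (610/987) = (-1)^1·(305/987); sign now +1
reciprocity: (305/987) = +1·(987/305) since 305 mod 4 = 1, 987 mod 4 = 3; sign now +1
(987/305) = (72/305)   [reduce mod 305]
72 = 2^3·9; (2/305) = +1 since 305 mod 8 = 1, so (72/305) = (+1)^3·(9/305); sign now +1
reciprocity: (9/305) = +1·(305/9) since 9 mod 4 = 1, 305 mod 4 = 1; sign now +1
(305/9) = (8/9)   [reduce mod 9]
8 = 2^3·1; (2/9) = +1 since 9 mod 8 = 1, so (8/9) = (+1)^3·(1/9); sign now +1
(1/9) = 1; final value = sign = +1

1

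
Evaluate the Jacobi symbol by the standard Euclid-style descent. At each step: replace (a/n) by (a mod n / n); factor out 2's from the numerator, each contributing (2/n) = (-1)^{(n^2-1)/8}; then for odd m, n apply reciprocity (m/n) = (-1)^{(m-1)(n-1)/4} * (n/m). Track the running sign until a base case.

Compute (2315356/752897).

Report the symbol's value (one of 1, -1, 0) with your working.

1

(2315356/752897) = (56665/752897)   [reduce mod 752897]
reciprocity: (56665/752897) = +1·(752897/56665) since 56665 mod 4 = 1, 752897 mod 4 = 1; sign now +1
(752897/56665) = (16252/56665)   [reduce mod 56665]
16252 = 2^2·4063; (2/56665) = +1 since 56665 mod 8 = 1, so (16252/56665) = (+1)^2·(4063/56665); sign now +1
reciprocity: (4063/56665) = +1·(56665/4063) since 4063 mod 4 = 3, 56665 mod 4 = 1; sign now +1
(56665/4063) = (3846/4063)   [reduce mod 4063]
3846 = 2^1·1923; (2/4063) = +1 since 4063 mod 8 = 7, so (3846/4063) = (+1)^1·(1923/4063); sign now +1
reciprocity: (1923/4063) = -1·(4063/1923) since 1923 mod 4 = 3, 4063 mod 4 = 3; sign now -1
(4063/1923) = (217/1923)   [reduce mod 1923]
reciprocity: (217/1923) = +1·(1923/217) since 217 mod 4 = 1, 1923 mod 4 = 3; sign now -1
(1923/217) = (187/217)   [reduce mod 217]
reciprocity: (187/217) = +1·(217/187) since 187 mod 4 = 3, 217 mod 4 = 1; sign now -1
(217/187) = (30/187)   [reduce mod 187]
30 = 2^1·15; (2/187) = -1 since 187 mod 8 = 3, so (30/187) = (-1)^1·(15/187); sign now +1
reciprocity: (15/187) = -1·(187/15) since 15 mod 4 = 3, 187 mod 4 = 3; sign now -1
(187/15) = (7/15)   [reduce mod 15]
reciprocity: (7/15) = -1·(15/7) since 7 mod 4 = 3, 15 mod 4 = 3; sign now +1
(15/7) = (1/7)   [reduce mod 7]
(1/7) = 1; final value = sign = +1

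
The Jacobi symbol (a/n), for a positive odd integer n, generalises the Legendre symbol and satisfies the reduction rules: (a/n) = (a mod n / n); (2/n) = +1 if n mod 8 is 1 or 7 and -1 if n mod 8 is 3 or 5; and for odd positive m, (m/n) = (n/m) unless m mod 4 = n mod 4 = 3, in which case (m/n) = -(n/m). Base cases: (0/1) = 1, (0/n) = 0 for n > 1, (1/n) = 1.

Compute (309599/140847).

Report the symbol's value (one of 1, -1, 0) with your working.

(309599/140847) = (27905/140847)   [reduce mod 140847]
reciprocity: (27905/140847) = +1·(140847/27905) since 27905 mod 4 = 1, 140847 mod 4 = 3; sign now +1
(140847/27905) = (1322/27905)   [reduce mod 27905]
1322 = 2^1·661; (2/27905) = +1 since 27905 mod 8 = 1, so (1322/27905) = (+1)^1·(661/27905); sign now +1
reciprocity: (661/27905) = +1·(27905/661) since 661 mod 4 = 1, 27905 mod 4 = 1; sign now +1
(27905/661) = (143/661)   [reduce mod 661]
reciprocity: (143/661) = +1·(661/143) since 143 mod 4 = 3, 661 mod 4 = 1; sign now +1
(661/143) = (89/143)   [reduce mod 143]
reciprocity: (89/143) = +1·(143/89) since 89 mod 4 = 1, 143 mod 4 = 3; sign now +1
(143/89) = (54/89)   [reduce mod 89]
54 = 2^1·27; (2/89) = +1 since 89 mod 8 = 1, so (54/89) = (+1)^1·(27/89); sign now +1
reciprocity: (27/89) = +1·(89/27) since 27 mod 4 = 3, 89 mod 4 = 1; sign now +1
(89/27) = (8/27)   [reduce mod 27]
8 = 2^3·1; (2/27) = -1 since 27 mod 8 = 3, so (8/27) = (-1)^3·(1/27); sign now -1
(1/27) = 1; final value = sign = -1

-1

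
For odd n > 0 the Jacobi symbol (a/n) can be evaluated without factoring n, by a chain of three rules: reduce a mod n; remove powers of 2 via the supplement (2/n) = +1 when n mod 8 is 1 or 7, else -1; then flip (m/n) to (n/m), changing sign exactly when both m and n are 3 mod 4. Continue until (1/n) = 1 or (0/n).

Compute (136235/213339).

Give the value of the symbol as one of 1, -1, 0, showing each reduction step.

-1

reciprocity: (136235/213339) = -1·(213339/136235) since 136235 mod 4 = 3, 213339 mod 4 = 3; sign now -1
(213339/136235) = (77104/136235)   [reduce mod 136235]
77104 = 2^4·4819; (2/136235) = -1 since 136235 mod 8 = 3, so (77104/136235) = (-1)^4·(4819/136235); sign now -1
reciprocity: (4819/136235) = -1·(136235/4819) since 4819 mod 4 = 3, 136235 mod 4 = 3; sign now +1
(136235/4819) = (1303/4819)   [reduce mod 4819]
reciprocity: (1303/4819) = -1·(4819/1303) since 1303 mod 4 = 3, 4819 mod 4 = 3; sign now -1
(4819/1303) = (910/1303)   [reduce mod 1303]
910 = 2^1·455; (2/1303) = +1 since 1303 mod 8 = 7, so (910/1303) = (+1)^1·(455/1303); sign now -1
reciprocity: (455/1303) = -1·(1303/455) since 455 mod 4 = 3, 1303 mod 4 = 3; sign now +1
(1303/455) = (393/455)   [reduce mod 455]
reciprocity: (393/455) = +1·(455/393) since 393 mod 4 = 1, 455 mod 4 = 3; sign now +1
(455/393) = (62/393)   [reduce mod 393]
62 = 2^1·31; (2/393) = +1 since 393 mod 8 = 1, so (62/393) = (+1)^1·(31/393); sign now +1
reciprocity: (31/393) = +1·(393/31) since 31 mod 4 = 3, 393 mod 4 = 1; sign now +1
(393/31) = (21/31)   [reduce mod 31]
reciprocity: (21/31) = +1·(31/21) since 21 mod 4 = 1, 31 mod 4 = 3; sign now +1
(31/21) = (10/21)   [reduce mod 21]
10 = 2^1·5; (2/21) = -1 since 21 mod 8 = 5, so (10/21) = (-1)^1·(5/21); sign now -1
reciprocity: (5/21) = +1·(21/5) since 5 mod 4 = 1, 21 mod 4 = 1; sign now -1
(21/5) = (1/5)   [reduce mod 5]
(1/5) = 1; final value = sign = -1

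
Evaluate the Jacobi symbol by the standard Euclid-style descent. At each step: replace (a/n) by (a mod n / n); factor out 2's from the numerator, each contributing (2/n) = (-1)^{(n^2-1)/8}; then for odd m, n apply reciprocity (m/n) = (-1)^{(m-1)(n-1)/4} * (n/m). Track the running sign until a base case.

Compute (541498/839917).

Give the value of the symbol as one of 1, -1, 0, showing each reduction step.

factor out 2^1: 541498 = 2^1·270749; with 839917 mod 8 = 5, (2/839917) = -1; sign now -1; continue with (270749/839917)
flip (270749/839917) -> (839917/270749): both odd, 270749 mod 4 = 1, 839917 mod 4 = 1, so the flip contributes +1; sign now -1
(839917/270749): 839917 mod 270749 = 27670, so (839917/270749) = (27670/270749)
factor out 2^1: 27670 = 2^1·13835; with 270749 mod 8 = 5, (2/270749) = -1; sign now +1; continue with (13835/270749)
flip (13835/270749) -> (270749/13835): both odd, 13835 mod 4 = 3, 270749 mod 4 = 1, so the flip contributes +1; sign now +1
(270749/13835): 270749 mod 13835 = 7884, so (270749/13835) = (7884/13835)
factor out 2^2: 7884 = 2^2·1971; with 13835 mod 8 = 3, (2/13835) = -1; sign now +1; continue with (1971/13835)
flip (1971/13835) -> (13835/1971): both odd, 1971 mod 4 = 3, 13835 mod 4 = 3, so the flip contributes -1; sign now -1
(13835/1971): 13835 mod 1971 = 38, so (13835/1971) = (38/1971)
factor out 2^1: 38 = 2^1·19; with 1971 mod 8 = 3, (2/1971) = -1; sign now +1; continue with (19/1971)
flip (19/1971) -> (1971/19): both odd, 19 mod 4 = 3, 1971 mod 4 = 3, so the flip contributes -1; sign now -1
(1971/19): 1971 mod 19 = 14, so (1971/19) = (14/19)
factor out 2^1: 14 = 2^1·7; with 19 mod 8 = 3, (2/19) = -1; sign now +1; continue with (7/19)
flip (7/19) -> (19/7): both odd, 7 mod 4 = 3, 19 mod 4 = 3, so the flip contributes -1; sign now -1
(19/7): 19 mod 7 = 5, so (19/7) = (5/7)
flip (5/7) -> (7/5): both odd, 5 mod 4 = 1, 7 mod 4 = 3, so the flip contributes +1; sign now -1
(7/5): 7 mod 5 = 2, so (7/5) = (2/5)
factor out 2^1: 2 = 2^1·1; with 5 mod 8 = 5, (2/5) = -1; sign now +1; continue with (1/5)
reached (1/5) = 1, so the symbol is +1

1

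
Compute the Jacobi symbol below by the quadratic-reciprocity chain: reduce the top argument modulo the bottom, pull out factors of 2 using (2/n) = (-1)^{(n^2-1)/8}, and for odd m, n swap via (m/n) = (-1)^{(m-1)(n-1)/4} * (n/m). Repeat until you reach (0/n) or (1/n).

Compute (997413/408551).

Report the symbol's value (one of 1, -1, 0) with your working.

1

(997413/408551): 997413 mod 408551 = 180311, so (997413/408551) = (180311/408551)
flip (180311/408551) -> (408551/180311): both odd, 180311 mod 4 = 3, 408551 mod 4 = 3, so the flip contributes -1; sign now -1
(408551/180311): 408551 mod 180311 = 47929, so (408551/180311) = (47929/180311)
flip (47929/180311) -> (180311/47929): both odd, 47929 mod 4 = 1, 180311 mod 4 = 3, so the flip contributes +1; sign now -1
(180311/47929): 180311 mod 47929 = 36524, so (180311/47929) = (36524/47929)
factor out 2^2: 36524 = 2^2·9131; with 47929 mod 8 = 1, (2/47929) = +1; sign now -1; continue with (9131/47929)
flip (9131/47929) -> (47929/9131): both odd, 9131 mod 4 = 3, 47929 mod 4 = 1, so the flip contributes +1; sign now -1
(47929/9131): 47929 mod 9131 = 2274, so (47929/9131) = (2274/9131)
factor out 2^1: 2274 = 2^1·1137; with 9131 mod 8 = 3, (2/9131) = -1; sign now +1; continue with (1137/9131)
flip (1137/9131) -> (9131/1137): both odd, 1137 mod 4 = 1, 9131 mod 4 = 3, so the flip contributes +1; sign now +1
(9131/1137): 9131 mod 1137 = 35, so (9131/1137) = (35/1137)
flip (35/1137) -> (1137/35): both odd, 35 mod 4 = 3, 1137 mod 4 = 1, so the flip contributes +1; sign now +1
(1137/35): 1137 mod 35 = 17, so (1137/35) = (17/35)
flip (17/35) -> (35/17): both odd, 17 mod 4 = 1, 35 mod 4 = 3, so the flip contributes +1; sign now +1
(35/17): 35 mod 17 = 1, so (35/17) = (1/17)
reached (1/17) = 1, so the symbol is +1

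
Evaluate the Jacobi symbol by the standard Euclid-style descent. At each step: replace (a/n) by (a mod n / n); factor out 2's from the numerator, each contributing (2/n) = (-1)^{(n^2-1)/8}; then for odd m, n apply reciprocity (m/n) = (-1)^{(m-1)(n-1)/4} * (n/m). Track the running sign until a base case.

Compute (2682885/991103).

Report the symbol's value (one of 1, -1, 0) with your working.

-1

(2682885/991103): 2682885 mod 991103 = 700679, so (2682885/991103) = (700679/991103)
flip (700679/991103) -> (991103/700679): both odd, 700679 mod 4 = 3, 991103 mod 4 = 3, so the flip contributes -1; sign now -1
(991103/700679): 991103 mod 700679 = 290424, so (991103/700679) = (290424/700679)
factor out 2^3: 290424 = 2^3·36303; with 700679 mod 8 = 7, (2/700679) = +1; sign now -1; continue with (36303/700679)
flip (36303/700679) -> (700679/36303): both odd, 36303 mod 4 = 3, 700679 mod 4 = 3, so the flip contributes -1; sign now +1
(700679/36303): 700679 mod 36303 = 10922, so (700679/36303) = (10922/36303)
factor out 2^1: 10922 = 2^1·5461; with 36303 mod 8 = 7, (2/36303) = +1; sign now +1; continue with (5461/36303)
flip (5461/36303) -> (36303/5461): both odd, 5461 mod 4 = 1, 36303 mod 4 = 3, so the flip contributes +1; sign now +1
(36303/5461): 36303 mod 5461 = 3537, so (36303/5461) = (3537/5461)
flip (3537/5461) -> (5461/3537): both odd, 3537 mod 4 = 1, 5461 mod 4 = 1, so the flip contributes +1; sign now +1
(5461/3537): 5461 mod 3537 = 1924, so (5461/3537) = (1924/3537)
factor out 2^2: 1924 = 2^2·481; with 3537 mod 8 = 1, (2/3537) = +1; sign now +1; continue with (481/3537)
flip (481/3537) -> (3537/481): both odd, 481 mod 4 = 1, 3537 mod 4 = 1, so the flip contributes +1; sign now +1
(3537/481): 3537 mod 481 = 170, so (3537/481) = (170/481)
factor out 2^1: 170 = 2^1·85; with 481 mod 8 = 1, (2/481) = +1; sign now +1; continue with (85/481)
flip (85/481) -> (481/85): both odd, 85 mod 4 = 1, 481 mod 4 = 1, so the flip contributes +1; sign now +1
(481/85): 481 mod 85 = 56, so (481/85) = (56/85)
factor out 2^3: 56 = 2^3·7; with 85 mod 8 = 5, (2/85) = -1; sign now -1; continue with (7/85)
flip (7/85) -> (85/7): both odd, 7 mod 4 = 3, 85 mod 4 = 1, so the flip contributes +1; sign now -1
(85/7): 85 mod 7 = 1, so (85/7) = (1/7)
reached (1/7) = 1, so the symbol is -1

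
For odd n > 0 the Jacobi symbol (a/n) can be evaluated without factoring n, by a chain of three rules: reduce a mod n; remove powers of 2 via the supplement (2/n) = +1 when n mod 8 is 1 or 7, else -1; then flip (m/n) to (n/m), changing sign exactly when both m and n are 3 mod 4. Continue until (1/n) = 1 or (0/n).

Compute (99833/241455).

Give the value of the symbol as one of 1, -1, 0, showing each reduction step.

flip (99833/241455) -> (241455/99833): both odd, 99833 mod 4 = 1, 241455 mod 4 = 3, so the flip contributes +1; sign now +1
(241455/99833): 241455 mod 99833 = 41789, so (241455/99833) = (41789/99833)
flip (41789/99833) -> (99833/41789): both odd, 41789 mod 4 = 1, 99833 mod 4 = 1, so the flip contributes +1; sign now +1
(99833/41789): 99833 mod 41789 = 16255, so (99833/41789) = (16255/41789)
flip (16255/41789) -> (41789/16255): both odd, 16255 mod 4 = 3, 41789 mod 4 = 1, so the flip contributes +1; sign now +1
(41789/16255): 41789 mod 16255 = 9279, so (41789/16255) = (9279/16255)
flip (9279/16255) -> (16255/9279): both odd, 9279 mod 4 = 3, 16255 mod 4 = 3, so the flip contributes -1; sign now -1
(16255/9279): 16255 mod 9279 = 6976, so (16255/9279) = (6976/9279)
factor out 2^6: 6976 = 2^6·109; with 9279 mod 8 = 7, (2/9279) = +1; sign now -1; continue with (109/9279)
flip (109/9279) -> (9279/109): both odd, 109 mod 4 = 1, 9279 mod 4 = 3, so the flip contributes +1; sign now -1
(9279/109): 9279 mod 109 = 14, so (9279/109) = (14/109)
factor out 2^1: 14 = 2^1·7; with 109 mod 8 = 5, (2/109) = -1; sign now +1; continue with (7/109)
flip (7/109) -> (109/7): both odd, 7 mod 4 = 3, 109 mod 4 = 1, so the flip contributes +1; sign now +1
(109/7): 109 mod 7 = 4, so (109/7) = (4/7)
factor out 2^2: 4 = 2^2·1; with 7 mod 8 = 7, (2/7) = +1; sign now +1; continue with (1/7)
reached (1/7) = 1, so the symbol is +1

1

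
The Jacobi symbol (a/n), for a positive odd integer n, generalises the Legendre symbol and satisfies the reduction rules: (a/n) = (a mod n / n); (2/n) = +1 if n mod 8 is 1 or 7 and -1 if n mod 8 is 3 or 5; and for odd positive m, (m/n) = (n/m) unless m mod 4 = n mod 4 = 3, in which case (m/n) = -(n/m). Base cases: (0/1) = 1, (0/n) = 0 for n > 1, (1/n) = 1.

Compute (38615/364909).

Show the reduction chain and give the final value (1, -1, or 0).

1

reciprocity: (38615/364909) = +1·(364909/38615) since 38615 mod 4 = 3, 364909 mod 4 = 1; sign now +1
(364909/38615) = (17374/38615)   [reduce mod 38615]
17374 = 2^1·8687; (2/38615) = +1 since 38615 mod 8 = 7, so (17374/38615) = (+1)^1·(8687/38615); sign now +1
reciprocity: (8687/38615) = -1·(38615/8687) since 8687 mod 4 = 3, 38615 mod 4 = 3; sign now -1
(38615/8687) = (3867/8687)   [reduce mod 8687]
reciprocity: (3867/8687) = -1·(8687/3867) since 3867 mod 4 = 3, 8687 mod 4 = 3; sign now +1
(8687/3867) = (953/3867)   [reduce mod 3867]
reciprocity: (953/3867) = +1·(3867/953) since 953 mod 4 = 1, 3867 mod 4 = 3; sign now +1
(3867/953) = (55/953)   [reduce mod 953]
reciprocity: (55/953) = +1·(953/55) since 55 mod 4 = 3, 953 mod 4 = 1; sign now +1
(953/55) = (18/55)   [reduce mod 55]
18 = 2^1·9; (2/55) = +1 since 55 mod 8 = 7, so (18/55) = (+1)^1·(9/55); sign now +1
reciprocity: (9/55) = +1·(55/9) since 9 mod 4 = 1, 55 mod 4 = 3; sign now +1
(55/9) = (1/9)   [reduce mod 9]
(1/9) = 1; final value = sign = +1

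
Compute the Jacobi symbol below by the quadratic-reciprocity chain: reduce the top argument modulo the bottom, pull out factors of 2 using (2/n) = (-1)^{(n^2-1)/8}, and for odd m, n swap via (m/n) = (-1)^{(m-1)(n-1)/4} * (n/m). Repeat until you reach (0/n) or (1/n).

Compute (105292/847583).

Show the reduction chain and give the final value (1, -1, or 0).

0

105292 = 2^2·26323; (2/847583) = +1 since 847583 mod 8 = 7, so (105292/847583) = (+1)^2·(26323/847583); sign now +1
reciprocity: (26323/847583) = -1·(847583/26323) since 26323 mod 4 = 3, 847583 mod 4 = 3; sign now -1
(847583/26323) = (5247/26323)   [reduce mod 26323]
reciprocity: (5247/26323) = -1·(26323/5247) since 5247 mod 4 = 3, 26323 mod 4 = 3; sign now +1
(26323/5247) = (88/5247)   [reduce mod 5247]
88 = 2^3·11; (2/5247) = +1 since 5247 mod 8 = 7, so (88/5247) = (+1)^3·(11/5247); sign now +1
reciprocity: (11/5247) = -1·(5247/11) since 11 mod 4 = 3, 5247 mod 4 = 3; sign now -1
(5247/11) = (0/11)   [reduce mod 11]
(0/11) = 0   [gcd(a, n) > 1]; final value = 0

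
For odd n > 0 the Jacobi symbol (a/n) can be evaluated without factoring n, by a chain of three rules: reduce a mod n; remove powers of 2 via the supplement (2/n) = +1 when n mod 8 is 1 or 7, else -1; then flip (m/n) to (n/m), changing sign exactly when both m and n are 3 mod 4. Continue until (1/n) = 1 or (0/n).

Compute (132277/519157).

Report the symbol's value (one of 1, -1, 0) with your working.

flip (132277/519157) -> (519157/132277): both odd, 132277 mod 4 = 1, 519157 mod 4 = 1, so the flip contributes +1; sign now +1
(519157/132277): 519157 mod 132277 = 122326, so (519157/132277) = (122326/132277)
factor out 2^1: 122326 = 2^1·61163; with 132277 mod 8 = 5, (2/132277) = -1; sign now -1; continue with (61163/132277)
flip (61163/132277) -> (132277/61163): both odd, 61163 mod 4 = 3, 132277 mod 4 = 1, so the flip contributes +1; sign now -1
(132277/61163): 132277 mod 61163 = 9951, so (132277/61163) = (9951/61163)
flip (9951/61163) -> (61163/9951): both odd, 9951 mod 4 = 3, 61163 mod 4 = 3, so the flip contributes -1; sign now +1
(61163/9951): 61163 mod 9951 = 1457, so (61163/9951) = (1457/9951)
flip (1457/9951) -> (9951/1457): both odd, 1457 mod 4 = 1, 9951 mod 4 = 3, so the flip contributes +1; sign now +1
(9951/1457): 9951 mod 1457 = 1209, so (9951/1457) = (1209/1457)
flip (1209/1457) -> (1457/1209): both odd, 1209 mod 4 = 1, 1457 mod 4 = 1, so the flip contributes +1; sign now +1
(1457/1209): 1457 mod 1209 = 248, so (1457/1209) = (248/1209)
factor out 2^3: 248 = 2^3·31; with 1209 mod 8 = 1, (2/1209) = +1; sign now +1; continue with (31/1209)
flip (31/1209) -> (1209/31): both odd, 31 mod 4 = 3, 1209 mod 4 = 1, so the flip contributes +1; sign now +1
(1209/31): 1209 mod 31 = 0, so (1209/31) = (0/31)
reached (0/31); gcd(a, n) > 1, so (0/31) = 0 and the symbol is 0

0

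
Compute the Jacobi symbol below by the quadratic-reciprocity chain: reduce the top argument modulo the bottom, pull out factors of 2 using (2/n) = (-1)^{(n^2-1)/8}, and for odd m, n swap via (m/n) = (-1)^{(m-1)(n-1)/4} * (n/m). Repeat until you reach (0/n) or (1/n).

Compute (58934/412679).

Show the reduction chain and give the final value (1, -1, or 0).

factor out 2^1: 58934 = 2^1·29467; with 412679 mod 8 = 7, (2/412679) = +1; sign now +1; continue with (29467/412679)
flip (29467/412679) -> (412679/29467): both odd, 29467 mod 4 = 3, 412679 mod 4 = 3, so the flip contributes -1; sign now -1
(412679/29467): 412679 mod 29467 = 141, so (412679/29467) = (141/29467)
flip (141/29467) -> (29467/141): both odd, 141 mod 4 = 1, 29467 mod 4 = 3, so the flip contributes +1; sign now -1
(29467/141): 29467 mod 141 = 139, so (29467/141) = (139/141)
flip (139/141) -> (141/139): both odd, 139 mod 4 = 3, 141 mod 4 = 1, so the flip contributes +1; sign now -1
(141/139): 141 mod 139 = 2, so (141/139) = (2/139)
factor out 2^1: 2 = 2^1·1; with 139 mod 8 = 3, (2/139) = -1; sign now +1; continue with (1/139)
reached (1/139) = 1, so the symbol is +1

1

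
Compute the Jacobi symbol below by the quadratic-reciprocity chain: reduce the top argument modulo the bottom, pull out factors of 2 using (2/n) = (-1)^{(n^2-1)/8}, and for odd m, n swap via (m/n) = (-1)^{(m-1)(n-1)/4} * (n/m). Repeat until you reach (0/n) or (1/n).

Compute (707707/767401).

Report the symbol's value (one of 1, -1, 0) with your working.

reciprocity: (707707/767401) = +1·(767401/707707) since 707707 mod 4 = 3, 767401 mod 4 = 1; sign now +1
(767401/707707) = (59694/707707)   [reduce mod 707707]
59694 = 2^1·29847; (2/707707) = -1 since 707707 mod 8 = 3, so (59694/707707) = (-1)^1·(29847/707707); sign now -1
reciprocity: (29847/707707) = -1·(707707/29847) since 29847 mod 4 = 3, 707707 mod 4 = 3; sign now +1
(707707/29847) = (21226/29847)   [reduce mod 29847]
21226 = 2^1·10613; (2/29847) = +1 since 29847 mod 8 = 7, so (21226/29847) = (+1)^1·(10613/29847); sign now +1
reciprocity: (10613/29847) = +1·(29847/10613) since 10613 mod 4 = 1, 29847 mod 4 = 3; sign now +1
(29847/10613) = (8621/10613)   [reduce mod 10613]
reciprocity: (8621/10613) = +1·(10613/8621) since 8621 mod 4 = 1, 10613 mod 4 = 1; sign now +1
(10613/8621) = (1992/8621)   [reduce mod 8621]
1992 = 2^3·249; (2/8621) = -1 since 8621 mod 8 = 5, so (1992/8621) = (-1)^3·(249/8621); sign now -1
reciprocity: (249/8621) = +1·(8621/249) since 249 mod 4 = 1, 8621 mod 4 = 1; sign now -1
(8621/249) = (155/249)   [reduce mod 249]
reciprocity: (155/249) = +1·(249/155) since 155 mod 4 = 3, 249 mod 4 = 1; sign now -1
(249/155) = (94/155)   [reduce mod 155]
94 = 2^1·47; (2/155) = -1 since 155 mod 8 = 3, so (94/155) = (-1)^1·(47/155); sign now +1
reciprocity: (47/155) = -1·(155/47) since 47 mod 4 = 3, 155 mod 4 = 3; sign now -1
(155/47) = (14/47)   [reduce mod 47]
14 = 2^1·7; (2/47) = +1 since 47 mod 8 = 7, so (14/47) = (+1)^1·(7/47); sign now -1
reciprocity: (7/47) = -1·(47/7) since 7 mod 4 = 3, 47 mod 4 = 3; sign now +1
(47/7) = (5/7)   [reduce mod 7]
reciprocity: (5/7) = +1·(7/5) since 5 mod 4 = 1, 7 mod 4 = 3; sign now +1
(7/5) = (2/5)   [reduce mod 5]
2 = 2^1·1; (2/5) = -1 since 5 mod 8 = 5, so (2/5) = (-1)^1·(1/5); sign now -1
(1/5) = 1; final value = sign = -1

-1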